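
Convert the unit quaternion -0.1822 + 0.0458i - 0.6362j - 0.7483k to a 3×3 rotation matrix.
[[-0.9294, -0.331, 0.1633], [0.2144, -0.1241, 0.9688], [-0.3004, 0.9354, 0.1863]]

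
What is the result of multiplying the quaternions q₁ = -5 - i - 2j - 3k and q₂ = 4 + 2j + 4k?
-4 - 6i - 14j - 34k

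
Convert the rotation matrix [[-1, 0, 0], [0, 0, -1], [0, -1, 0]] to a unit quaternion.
-0.7071j + 0.7071k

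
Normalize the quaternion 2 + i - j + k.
0.7559 + 0.378i - 0.378j + 0.378k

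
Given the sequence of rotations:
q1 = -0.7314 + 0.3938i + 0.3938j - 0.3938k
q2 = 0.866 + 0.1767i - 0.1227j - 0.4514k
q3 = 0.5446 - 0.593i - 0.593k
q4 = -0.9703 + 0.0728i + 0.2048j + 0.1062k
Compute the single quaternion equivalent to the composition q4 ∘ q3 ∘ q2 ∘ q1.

q2 · q1 = -0.8324 + 0.4379i + 0.3226j + 0.107k
q3 · q2 · q1 = -0.1302 + 0.9234i - 0.0205j + 0.3606k
q4 · q3 · q2 · q1 = 0.025 - 0.8294i + 0.065j - 0.5543k
0.025 - 0.8294i + 0.065j - 0.5543k


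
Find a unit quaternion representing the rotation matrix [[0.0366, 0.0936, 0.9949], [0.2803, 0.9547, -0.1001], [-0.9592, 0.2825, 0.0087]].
0.7071 + 0.1353i + 0.6909j + 0.066k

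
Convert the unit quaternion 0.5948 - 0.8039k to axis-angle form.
axis = (0, 0, -1), θ = 107°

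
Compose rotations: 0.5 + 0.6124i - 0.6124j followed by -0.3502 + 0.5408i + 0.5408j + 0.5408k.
-0.1751 + 0.3871i + 0.816j - 0.392k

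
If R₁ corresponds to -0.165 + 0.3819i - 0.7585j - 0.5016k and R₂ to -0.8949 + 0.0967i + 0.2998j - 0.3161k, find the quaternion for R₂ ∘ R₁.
0.1796 - 0.7479i + 0.5571j + 0.3132k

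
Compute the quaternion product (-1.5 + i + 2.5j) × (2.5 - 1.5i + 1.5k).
-2.25 + 8.5i + 4.75j + 1.5k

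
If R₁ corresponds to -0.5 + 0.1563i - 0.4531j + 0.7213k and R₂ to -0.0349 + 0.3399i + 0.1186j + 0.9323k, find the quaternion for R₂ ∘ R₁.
-0.6544 + 0.3326i - 0.1429j - 0.6639k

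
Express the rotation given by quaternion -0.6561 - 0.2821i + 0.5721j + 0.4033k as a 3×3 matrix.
[[0.0201, 0.2064, -0.9783], [-0.852, 0.5155, 0.0913], [0.5232, 0.8316, 0.1862]]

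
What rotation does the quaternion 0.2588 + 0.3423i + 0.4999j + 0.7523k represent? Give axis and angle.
axis = (0.3544, 0.5175, 0.7788), θ = 5π/6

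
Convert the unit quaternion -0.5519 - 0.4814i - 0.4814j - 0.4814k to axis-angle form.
axis = (-√3/3, -√3/3, -√3/3), θ = 247°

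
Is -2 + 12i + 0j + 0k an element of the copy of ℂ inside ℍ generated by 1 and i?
Yes. The quaternion -2 + 12i has j- and k-coefficients y = z = 0, so it lies in the complex subalgebra spanned by 1 and i.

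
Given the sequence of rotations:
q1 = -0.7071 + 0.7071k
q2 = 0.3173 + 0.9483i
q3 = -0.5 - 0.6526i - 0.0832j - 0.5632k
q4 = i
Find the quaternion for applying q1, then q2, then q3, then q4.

q2 · q1 = -0.2244 - 0.6705i - 0.6705j + 0.2244k
q3 · q2 · q1 = -0.2548 + 0.0854i + 0.878j + 0.396k
q4 · q3 · q2 · q1 = -0.0854 - 0.2548i - 0.396j + 0.878k
-0.0854 - 0.2548i - 0.396j + 0.878k


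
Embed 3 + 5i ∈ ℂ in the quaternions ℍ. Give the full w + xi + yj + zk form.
3 + 5i + 0j + 0k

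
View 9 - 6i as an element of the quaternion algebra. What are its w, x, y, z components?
9 - 6i + 0j + 0k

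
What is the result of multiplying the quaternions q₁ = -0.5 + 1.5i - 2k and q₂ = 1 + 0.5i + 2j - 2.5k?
-6.25 + 5.25i + 1.75j + 2.25k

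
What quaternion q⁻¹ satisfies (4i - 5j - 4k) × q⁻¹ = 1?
-0.0702i + 0.0877j + 0.0702k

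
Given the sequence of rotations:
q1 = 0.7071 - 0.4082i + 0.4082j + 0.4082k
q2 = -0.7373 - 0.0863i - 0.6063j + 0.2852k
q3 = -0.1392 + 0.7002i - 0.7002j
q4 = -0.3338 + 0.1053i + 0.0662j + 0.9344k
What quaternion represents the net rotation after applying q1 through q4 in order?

q2 · q1 = -0.4255 - 0.124i - 0.8109j - 0.382k
q3 · q2 · q1 = -0.4217 - 0.0132i + 0.6783j - 0.6014k
q4 · q3 · q2 · q1 = 0.6592 - 0.7136i - 0.2033j - 0.121k
0.6592 - 0.7136i - 0.2033j - 0.121k


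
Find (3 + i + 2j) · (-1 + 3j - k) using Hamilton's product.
-9 - 3i + 8j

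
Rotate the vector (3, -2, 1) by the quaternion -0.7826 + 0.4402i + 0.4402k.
(0.847, -1.828, 3.153)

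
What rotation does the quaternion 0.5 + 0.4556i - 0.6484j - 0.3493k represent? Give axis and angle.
axis = (0.5261, -0.7487, -0.4033), θ = 2π/3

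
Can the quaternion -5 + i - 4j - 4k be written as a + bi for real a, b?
No. The quaternion -5 + i - 4j - 4k has j-coefficient y = -4 and k-coefficient z = -4, not both zero, so it does not lie in the complex subalgebra spanned by 1 and i.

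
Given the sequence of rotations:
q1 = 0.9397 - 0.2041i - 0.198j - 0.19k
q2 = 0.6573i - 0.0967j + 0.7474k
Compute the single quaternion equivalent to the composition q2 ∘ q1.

q2 · q1 = 0.257 + 0.784i - 0.1185j + 0.5524k
0.257 + 0.784i - 0.1185j + 0.5524k


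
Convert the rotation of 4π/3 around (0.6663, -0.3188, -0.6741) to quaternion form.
-0.5 + 0.577i - 0.2761j - 0.5838k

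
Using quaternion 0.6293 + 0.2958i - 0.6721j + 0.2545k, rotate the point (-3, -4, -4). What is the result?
(5.752, 0.308, -2.796)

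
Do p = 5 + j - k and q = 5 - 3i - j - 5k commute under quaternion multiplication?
No: pq = 21 - 21i + 3j - 27k ≠ 21 - 9i - 3j - 33k = qp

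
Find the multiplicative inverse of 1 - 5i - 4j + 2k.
0.0217 + 0.1087i + 0.087j - 0.0435k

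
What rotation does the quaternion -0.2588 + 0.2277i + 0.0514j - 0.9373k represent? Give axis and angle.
axis = (0.2357, 0.0532, -0.9704), θ = 7π/6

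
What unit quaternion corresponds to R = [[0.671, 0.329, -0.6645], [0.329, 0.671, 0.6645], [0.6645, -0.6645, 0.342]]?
0.8191 - 0.4056i - 0.4056j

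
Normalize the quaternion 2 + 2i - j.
0.6667 + 0.6667i - 0.3333j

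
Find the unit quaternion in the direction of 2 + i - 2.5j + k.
0.5714 + 0.2857i - 0.7143j + 0.2857k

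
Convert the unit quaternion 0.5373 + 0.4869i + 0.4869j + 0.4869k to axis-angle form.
axis = (√3/3, √3/3, √3/3), θ = 115°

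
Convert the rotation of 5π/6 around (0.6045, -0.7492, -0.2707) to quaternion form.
0.2588 + 0.5839i - 0.7237j - 0.2615k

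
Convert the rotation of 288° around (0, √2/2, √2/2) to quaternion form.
-0.809 + 0.4156j + 0.4156k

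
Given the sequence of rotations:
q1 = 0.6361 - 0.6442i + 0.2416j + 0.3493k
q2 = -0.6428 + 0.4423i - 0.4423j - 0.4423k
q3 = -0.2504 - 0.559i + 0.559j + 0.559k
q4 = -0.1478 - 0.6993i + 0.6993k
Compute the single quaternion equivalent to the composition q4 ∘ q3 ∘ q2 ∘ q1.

q2 · q1 = 0.1374 + 0.6478i - 0.3062j - 0.6839k
q3 · q2 · q1 = 0.8812 - 0.4502i + 0.1333j + 0.0571k
q4 · q3 · q2 · q1 = -0.485 - 0.6429i - 0.2946j + 0.5146k
-0.485 - 0.6429i - 0.2946j + 0.5146k


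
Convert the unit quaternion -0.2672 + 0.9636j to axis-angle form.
axis = (0, 1, 0), θ = 211°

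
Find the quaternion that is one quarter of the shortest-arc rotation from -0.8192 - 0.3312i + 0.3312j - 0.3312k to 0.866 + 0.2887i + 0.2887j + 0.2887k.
-0.8639 - 0.3329i + 0.179j - 0.3329k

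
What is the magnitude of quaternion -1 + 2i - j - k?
√7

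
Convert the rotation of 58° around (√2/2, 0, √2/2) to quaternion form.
0.8746 + 0.3428i + 0.3428k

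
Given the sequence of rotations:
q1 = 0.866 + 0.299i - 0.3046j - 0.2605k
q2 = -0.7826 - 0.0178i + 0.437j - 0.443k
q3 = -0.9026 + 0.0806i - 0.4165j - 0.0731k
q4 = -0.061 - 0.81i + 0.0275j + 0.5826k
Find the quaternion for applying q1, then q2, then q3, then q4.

q2 · q1 = -0.6547 - 0.4982i + 0.4797j - 0.305k
q3 · q2 · q1 = 0.8086 + 0.559i - 0.0993j + 0.1543k
q4 · q3 · q2 · q1 = 0.3163 - 0.627i + 0.479j + 0.5267k
0.3163 - 0.627i + 0.479j + 0.5267k


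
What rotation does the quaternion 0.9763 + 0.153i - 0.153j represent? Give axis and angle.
axis = (√2/2, -√2/2, 0), θ = 25°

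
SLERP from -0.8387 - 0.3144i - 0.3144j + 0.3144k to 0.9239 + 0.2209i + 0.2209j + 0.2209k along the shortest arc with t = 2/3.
-0.928 - 0.2617i - 0.2617j - 0.0418k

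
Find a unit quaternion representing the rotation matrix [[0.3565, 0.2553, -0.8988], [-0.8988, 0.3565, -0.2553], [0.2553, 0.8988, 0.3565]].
0.7193 + 0.4011i - 0.4011j - 0.4011k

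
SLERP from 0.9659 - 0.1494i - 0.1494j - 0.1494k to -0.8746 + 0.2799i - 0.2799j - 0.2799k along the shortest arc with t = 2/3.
0.9483 - 0.2469i + 0.141j + 0.141k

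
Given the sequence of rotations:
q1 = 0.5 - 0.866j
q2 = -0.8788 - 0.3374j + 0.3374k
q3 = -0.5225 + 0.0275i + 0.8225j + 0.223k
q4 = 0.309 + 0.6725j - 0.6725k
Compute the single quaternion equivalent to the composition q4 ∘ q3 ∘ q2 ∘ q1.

q2 · q1 = -0.7316 + 0.2922i + 0.5923j + 0.1687k
q3 · q2 · q1 = -0.1506 - 0.1661i - 0.8507j - 0.4753k
q4 · q3 · q2 · q1 = 0.2059 - 0.9431i - 0.2524j + 0.0661k
0.2059 - 0.9431i - 0.2524j + 0.0661k


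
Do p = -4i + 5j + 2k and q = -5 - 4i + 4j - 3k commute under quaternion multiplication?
No: pq = -30 - 3i - 45j - 6k ≠ -30 + 43i - 5j - 14k = qp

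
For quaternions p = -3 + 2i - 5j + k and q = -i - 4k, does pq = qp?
No: pq = 6 + 23i + 7j + 7k ≠ 6 - 17i - 7j + 17k = qp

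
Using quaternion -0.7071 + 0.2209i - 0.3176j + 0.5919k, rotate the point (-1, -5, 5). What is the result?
(-0.028, -0.349, 7.133)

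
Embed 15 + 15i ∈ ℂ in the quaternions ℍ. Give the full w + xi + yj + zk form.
15 + 15i + 0j + 0k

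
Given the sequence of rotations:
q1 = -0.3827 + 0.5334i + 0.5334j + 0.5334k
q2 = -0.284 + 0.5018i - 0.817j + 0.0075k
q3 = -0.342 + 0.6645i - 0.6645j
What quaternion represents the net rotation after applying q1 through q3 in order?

q2 · q1 = 0.2728 - 0.7833i - 0.1025j + 0.5491k
q3 · q2 · q1 = 0.3591 + 0.0843i - 0.5111j - 0.7764k
0.3591 + 0.0843i - 0.5111j - 0.7764k


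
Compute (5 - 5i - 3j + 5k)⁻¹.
0.0595 + 0.0595i + 0.0357j - 0.0595k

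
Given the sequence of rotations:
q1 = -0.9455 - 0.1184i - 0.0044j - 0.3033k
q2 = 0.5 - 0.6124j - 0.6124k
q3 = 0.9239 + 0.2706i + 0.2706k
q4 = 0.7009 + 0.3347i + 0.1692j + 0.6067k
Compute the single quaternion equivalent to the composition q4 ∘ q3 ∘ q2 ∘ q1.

q2 · q1 = -0.6612 + 0.1238i + 0.6493j + 0.3549k
q3 · q2 · q1 = -0.7404 - 0.2402i + 0.5374j + 0.3247k
q4 · q3 · q2 · q1 = -0.7265 - 0.6873i - 0.003j - 0.0011k
-0.7265 - 0.6873i - 0.003j - 0.0011k


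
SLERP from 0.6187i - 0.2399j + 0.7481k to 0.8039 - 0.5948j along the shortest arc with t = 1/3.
0.3721 + 0.5091i - 0.4727j + 0.6156k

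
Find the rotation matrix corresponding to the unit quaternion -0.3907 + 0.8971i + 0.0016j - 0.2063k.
[[0.9149, -0.1583, -0.3714], [0.1641, -0.6947, 0.7003], [-0.3689, -0.7017, -0.6096]]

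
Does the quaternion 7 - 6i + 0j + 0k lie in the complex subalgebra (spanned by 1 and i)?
Yes. The quaternion 7 - 6i has j- and k-coefficients y = z = 0, so it lies in the complex subalgebra spanned by 1 and i.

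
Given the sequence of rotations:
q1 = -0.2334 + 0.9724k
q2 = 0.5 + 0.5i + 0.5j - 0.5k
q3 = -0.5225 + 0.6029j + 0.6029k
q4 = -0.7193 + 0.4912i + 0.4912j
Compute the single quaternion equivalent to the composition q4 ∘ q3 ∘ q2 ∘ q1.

q2 · q1 = 0.3695 + 0.3695i - 0.6029j + 0.6029k
q3 · q2 · q1 = -0.1931 + 0.5339i + 0.7606j - 0.315k
q4 · q3 · q2 · q1 = -0.497 - 0.6336i - 0.4872j + 0.3379k
-0.497 - 0.6336i - 0.4872j + 0.3379k


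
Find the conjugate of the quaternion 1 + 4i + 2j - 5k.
1 - 4i - 2j + 5k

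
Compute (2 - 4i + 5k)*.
2 + 4i - 5k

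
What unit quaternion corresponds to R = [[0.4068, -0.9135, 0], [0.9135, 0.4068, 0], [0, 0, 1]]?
0.8387 + 0.5446k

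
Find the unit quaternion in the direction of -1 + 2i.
-0.4472 + 0.8944i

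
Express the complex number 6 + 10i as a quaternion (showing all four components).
6 + 10i + 0j + 0k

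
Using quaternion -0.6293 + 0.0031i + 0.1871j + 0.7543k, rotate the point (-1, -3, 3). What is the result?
(-3.336, 2.221, 1.715)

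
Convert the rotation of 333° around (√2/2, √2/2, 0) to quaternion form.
-0.9724 + 0.1651i + 0.1651j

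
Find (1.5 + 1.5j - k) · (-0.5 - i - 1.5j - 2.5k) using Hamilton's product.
-1 - 6.75i - 2j - 1.75k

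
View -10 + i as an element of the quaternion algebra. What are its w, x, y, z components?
-10 + i + 0j + 0k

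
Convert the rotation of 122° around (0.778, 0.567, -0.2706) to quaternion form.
0.4848 + 0.6805i + 0.4959j - 0.2367k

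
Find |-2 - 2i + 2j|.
√12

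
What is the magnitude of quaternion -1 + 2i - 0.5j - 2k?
3.041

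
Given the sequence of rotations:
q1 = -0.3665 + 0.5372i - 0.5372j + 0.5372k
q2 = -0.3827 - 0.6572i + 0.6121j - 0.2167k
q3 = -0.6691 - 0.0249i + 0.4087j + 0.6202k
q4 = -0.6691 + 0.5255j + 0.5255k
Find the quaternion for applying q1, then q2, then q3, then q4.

q2 · q1 = 0.9385 + 0.2477i + 0.2179j - 0.1019k
q3 · q2 · q1 = -0.6476 - 0.3659i + 0.3889j + 0.5436k
q4 · q3 · q2 · q1 = -0.0567 + 0.3261i - 0.7928j - 0.5118k
-0.0567 + 0.3261i - 0.7928j - 0.5118k


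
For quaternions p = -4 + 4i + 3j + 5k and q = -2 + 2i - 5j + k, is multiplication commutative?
No: pq = 10 + 12i + 20j - 40k ≠ 10 - 44i + 8j + 12k = qp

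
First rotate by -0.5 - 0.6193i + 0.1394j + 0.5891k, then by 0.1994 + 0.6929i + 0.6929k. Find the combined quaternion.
-0.0788 - 0.5665i - 0.8095j - 0.1324k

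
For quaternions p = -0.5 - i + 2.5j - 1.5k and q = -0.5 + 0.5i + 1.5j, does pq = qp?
No: pq = -3 + 2.5i - 2.75j - 2k ≠ -3 - 2i - 1.25j + 3.5k = qp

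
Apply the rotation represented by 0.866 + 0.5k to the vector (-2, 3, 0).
(-3.598, -0.232, 0)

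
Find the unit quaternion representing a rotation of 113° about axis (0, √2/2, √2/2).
0.5519 + 0.5896j + 0.5896k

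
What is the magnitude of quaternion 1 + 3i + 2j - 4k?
√30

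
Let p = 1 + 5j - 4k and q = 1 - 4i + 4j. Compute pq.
-19 + 12i + 25j + 16k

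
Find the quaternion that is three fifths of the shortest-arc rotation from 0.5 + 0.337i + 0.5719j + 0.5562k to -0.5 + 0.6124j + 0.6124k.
-0.1051 + 0.1619i + 0.6976j + 0.69k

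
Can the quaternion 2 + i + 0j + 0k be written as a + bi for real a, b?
Yes. The quaternion 2 + i has j- and k-coefficients y = z = 0, so it lies in the complex subalgebra spanned by 1 and i.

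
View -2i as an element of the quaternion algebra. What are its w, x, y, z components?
0 - 2i + 0j + 0k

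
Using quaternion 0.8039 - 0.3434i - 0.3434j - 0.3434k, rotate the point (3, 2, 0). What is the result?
(3.161, 0.108, 1.731)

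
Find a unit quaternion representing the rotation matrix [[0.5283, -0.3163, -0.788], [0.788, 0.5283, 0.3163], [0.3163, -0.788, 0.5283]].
0.8039 - 0.3434i - 0.3434j + 0.3434k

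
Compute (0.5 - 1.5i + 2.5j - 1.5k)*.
0.5 + 1.5i - 2.5j + 1.5k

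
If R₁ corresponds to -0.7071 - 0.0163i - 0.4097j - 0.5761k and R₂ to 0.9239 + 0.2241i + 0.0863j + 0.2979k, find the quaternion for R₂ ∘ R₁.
-0.4427 - 0.1012i - 0.3153j - 0.8333k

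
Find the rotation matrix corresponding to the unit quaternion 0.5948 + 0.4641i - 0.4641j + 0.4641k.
[[0.1384, -0.9829, -0.1213], [0.1213, 0.1384, -0.9829], [0.9829, 0.1213, 0.1384]]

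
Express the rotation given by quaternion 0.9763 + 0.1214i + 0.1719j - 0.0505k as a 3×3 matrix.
[[0.9358, 0.1403, 0.3234], [-0.0569, 0.9654, -0.2544], [-0.3479, 0.2197, 0.9114]]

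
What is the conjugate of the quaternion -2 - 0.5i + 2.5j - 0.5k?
-2 + 0.5i - 2.5j + 0.5k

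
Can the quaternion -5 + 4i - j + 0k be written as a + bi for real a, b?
No. The quaternion -5 + 4i - j has j-coefficient y = -1 and k-coefficient z = 0, not both zero, so it does not lie in the complex subalgebra spanned by 1 and i.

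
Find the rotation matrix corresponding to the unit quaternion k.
[[-1, 0, 0], [0, -1, 0], [0, 0, 1]]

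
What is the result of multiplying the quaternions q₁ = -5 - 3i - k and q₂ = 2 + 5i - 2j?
5 - 33i + 5j + 4k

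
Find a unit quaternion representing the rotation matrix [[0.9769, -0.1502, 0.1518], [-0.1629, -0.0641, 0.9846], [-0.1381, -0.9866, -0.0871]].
0.6756 - 0.7294i + 0.1073j - 0.0047k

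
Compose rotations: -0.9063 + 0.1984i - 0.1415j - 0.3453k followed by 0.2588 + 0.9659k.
0.099 + 0.188i + 0.155j - 0.9648k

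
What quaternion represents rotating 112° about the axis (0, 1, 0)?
0.5592 + 0.829j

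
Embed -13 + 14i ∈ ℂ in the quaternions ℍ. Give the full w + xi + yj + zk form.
-13 + 14i + 0j + 0k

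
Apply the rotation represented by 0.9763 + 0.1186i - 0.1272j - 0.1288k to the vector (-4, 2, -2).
(-2.737, 3.402, -2.222)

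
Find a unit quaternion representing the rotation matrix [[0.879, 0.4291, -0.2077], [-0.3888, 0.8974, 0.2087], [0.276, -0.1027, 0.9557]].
0.9659 - 0.0806i - 0.1252j - 0.2117k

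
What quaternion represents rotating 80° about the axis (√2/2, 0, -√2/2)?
0.766 + 0.4545i - 0.4545k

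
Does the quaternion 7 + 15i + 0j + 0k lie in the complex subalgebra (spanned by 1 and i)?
Yes. The quaternion 7 + 15i has j- and k-coefficients y = z = 0, so it lies in the complex subalgebra spanned by 1 and i.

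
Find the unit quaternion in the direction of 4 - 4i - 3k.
0.6247 - 0.6247i - 0.4685k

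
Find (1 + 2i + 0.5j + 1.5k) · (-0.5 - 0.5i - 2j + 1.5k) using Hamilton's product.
-0.75 + 2.25i - 6j - 3k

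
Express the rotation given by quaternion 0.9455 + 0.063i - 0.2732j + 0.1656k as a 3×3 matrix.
[[0.7959, -0.3476, -0.4958], [0.2787, 0.9372, -0.2096], [0.5375, 0.0286, 0.8428]]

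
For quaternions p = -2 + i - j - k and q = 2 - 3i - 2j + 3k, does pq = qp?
No: pq = 3i + 2j - 13k ≠ 13i + 2j - 3k = qp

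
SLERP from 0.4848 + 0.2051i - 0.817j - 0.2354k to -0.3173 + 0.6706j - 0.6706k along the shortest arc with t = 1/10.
0.4888 + 0.1909i - 0.8398j - 0.1396k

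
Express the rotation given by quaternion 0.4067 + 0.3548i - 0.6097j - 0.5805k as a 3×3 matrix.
[[-0.4174, 0.0395, -0.9079], [-0.9048, 0.0743, 0.4193], [0.084, 0.9965, 0.0048]]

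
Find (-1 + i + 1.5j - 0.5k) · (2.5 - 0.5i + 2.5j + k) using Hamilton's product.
-5.25 + 5.75i + 0.5j + k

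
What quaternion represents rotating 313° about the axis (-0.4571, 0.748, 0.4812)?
-0.9171 - 0.1823i + 0.2983j + 0.1919k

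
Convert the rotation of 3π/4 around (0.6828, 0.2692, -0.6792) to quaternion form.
0.3827 + 0.6308i + 0.2487j - 0.6275k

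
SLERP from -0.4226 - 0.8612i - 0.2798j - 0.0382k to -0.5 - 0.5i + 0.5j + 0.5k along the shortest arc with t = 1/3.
-0.5138 - 0.8408i - 0.0098j + 0.1703k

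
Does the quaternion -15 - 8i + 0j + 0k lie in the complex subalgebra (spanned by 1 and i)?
Yes. The quaternion -15 - 8i has j- and k-coefficients y = z = 0, so it lies in the complex subalgebra spanned by 1 and i.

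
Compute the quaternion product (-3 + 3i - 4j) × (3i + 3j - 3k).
3 + 3i + 30k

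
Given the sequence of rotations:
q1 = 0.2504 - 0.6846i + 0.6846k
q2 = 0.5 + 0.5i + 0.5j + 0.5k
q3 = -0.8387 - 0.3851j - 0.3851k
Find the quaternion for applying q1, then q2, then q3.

q2 · q1 = 0.1252 + 0.1252i - 0.5594j + 0.8098k
q3 · q2 · q1 = -0.0086 - 0.6323i + 0.3727j - 0.6792k
-0.0086 - 0.6323i + 0.3727j - 0.6792k


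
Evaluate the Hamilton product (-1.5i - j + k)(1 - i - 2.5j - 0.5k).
-3.5 + 1.5i - 2.75j + 3.75k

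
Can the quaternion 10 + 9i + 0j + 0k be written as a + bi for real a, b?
Yes. The quaternion 10 + 9i has j- and k-coefficients y = z = 0, so it lies in the complex subalgebra spanned by 1 and i.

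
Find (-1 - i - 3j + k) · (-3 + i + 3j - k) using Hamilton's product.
14 + 2i + 6j - 2k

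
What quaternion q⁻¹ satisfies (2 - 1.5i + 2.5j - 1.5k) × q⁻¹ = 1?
0.1356 + 0.1017i - 0.1695j + 0.1017k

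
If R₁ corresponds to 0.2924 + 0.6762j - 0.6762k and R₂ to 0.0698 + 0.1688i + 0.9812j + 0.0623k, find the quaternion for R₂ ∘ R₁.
-0.601 - 0.6563i + 0.4482j + 0.0852k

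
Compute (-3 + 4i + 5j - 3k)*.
-3 - 4i - 5j + 3k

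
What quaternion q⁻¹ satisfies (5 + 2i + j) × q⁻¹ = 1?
0.1667 - 0.0667i - 0.0333j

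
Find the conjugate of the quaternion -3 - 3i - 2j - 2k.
-3 + 3i + 2j + 2k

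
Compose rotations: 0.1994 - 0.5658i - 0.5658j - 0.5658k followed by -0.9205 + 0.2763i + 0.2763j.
0.1291 + 0.4196i + 0.7322j + 0.5208k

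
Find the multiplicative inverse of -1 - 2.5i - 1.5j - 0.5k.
-0.1026 + 0.2564i + 0.1538j + 0.0513k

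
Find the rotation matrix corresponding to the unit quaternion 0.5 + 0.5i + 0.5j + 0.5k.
[[0, 0, 1], [1, 0, 0], [0, 1, 0]]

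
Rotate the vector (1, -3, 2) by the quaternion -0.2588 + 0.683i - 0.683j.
(3.573, -0.427, -1.025)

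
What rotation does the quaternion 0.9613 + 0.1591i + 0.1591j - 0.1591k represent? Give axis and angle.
axis = (√3/3, √3/3, -√3/3), θ = 32°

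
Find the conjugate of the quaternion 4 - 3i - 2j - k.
4 + 3i + 2j + k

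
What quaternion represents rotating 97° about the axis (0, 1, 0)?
0.6626 + 0.749j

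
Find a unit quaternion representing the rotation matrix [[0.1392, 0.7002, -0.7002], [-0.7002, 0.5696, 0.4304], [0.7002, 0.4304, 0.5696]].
0.7547 - 0.4639j - 0.4639k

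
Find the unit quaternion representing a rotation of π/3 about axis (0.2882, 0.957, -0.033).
0.866 + 0.1441i + 0.4785j - 0.0165k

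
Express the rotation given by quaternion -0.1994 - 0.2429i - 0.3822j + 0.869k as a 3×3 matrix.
[[-0.8025, 0.5322, -0.2697], [-0.1609, -0.6283, -0.7611], [-0.5746, -0.5674, 0.5898]]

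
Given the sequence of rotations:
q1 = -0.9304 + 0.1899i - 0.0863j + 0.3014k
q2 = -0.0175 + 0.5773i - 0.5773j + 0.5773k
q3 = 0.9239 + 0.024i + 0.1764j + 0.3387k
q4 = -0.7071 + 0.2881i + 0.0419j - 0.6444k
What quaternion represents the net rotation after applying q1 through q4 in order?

q2 · q1 = -0.3172 - 0.6646i + 0.4743j - 0.4826k
q3 · q2 · q1 = -0.1973 - 0.8674i + 0.1687j - 0.4247k
q4 · q3 · q2 · q1 = 0.1087 + 0.6474i + 0.5538j + 0.5124k
0.1087 + 0.6474i + 0.5538j + 0.5124k


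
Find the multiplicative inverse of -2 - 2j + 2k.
-0.1667 + 0.1667j - 0.1667k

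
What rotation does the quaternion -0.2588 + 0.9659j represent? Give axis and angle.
axis = (0, 1, 0), θ = 7π/6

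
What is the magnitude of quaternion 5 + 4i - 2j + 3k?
√54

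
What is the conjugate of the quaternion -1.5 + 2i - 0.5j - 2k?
-1.5 - 2i + 0.5j + 2k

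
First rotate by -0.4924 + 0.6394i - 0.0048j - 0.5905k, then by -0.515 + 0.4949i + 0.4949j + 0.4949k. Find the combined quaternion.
0.2318 - 0.8628i + 0.3675j - 0.2584k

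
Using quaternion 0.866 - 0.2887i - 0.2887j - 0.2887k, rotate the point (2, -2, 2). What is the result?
(-0.667, -0.666, 3.333)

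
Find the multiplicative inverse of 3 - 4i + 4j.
0.0732 + 0.0976i - 0.0976j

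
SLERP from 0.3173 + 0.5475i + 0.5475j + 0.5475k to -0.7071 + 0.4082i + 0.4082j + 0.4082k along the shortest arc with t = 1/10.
0.2105 + 0.5644i + 0.5644j + 0.5644k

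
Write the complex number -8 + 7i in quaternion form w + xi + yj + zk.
-8 + 7i + 0j + 0k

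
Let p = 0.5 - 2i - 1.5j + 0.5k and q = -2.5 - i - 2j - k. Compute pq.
-5.75 + 7i + 0.25j + 0.75k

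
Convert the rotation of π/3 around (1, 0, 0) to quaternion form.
0.866 + 0.5i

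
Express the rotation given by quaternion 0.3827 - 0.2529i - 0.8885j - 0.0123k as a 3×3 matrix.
[[-0.5792, 0.4588, -0.6738], [0.44, 0.8718, 0.2154], [0.6863, -0.1717, -0.7068]]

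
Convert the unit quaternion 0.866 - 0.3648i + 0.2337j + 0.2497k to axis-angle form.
axis = (-0.7295, 0.4674, 0.4994), θ = π/3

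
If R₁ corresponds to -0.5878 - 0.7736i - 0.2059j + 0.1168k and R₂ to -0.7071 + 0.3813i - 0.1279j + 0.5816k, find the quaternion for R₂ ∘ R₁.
0.6163 + 0.4277i - 0.2737j - 0.6019k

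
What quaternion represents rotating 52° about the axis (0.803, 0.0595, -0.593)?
0.8988 + 0.352i + 0.0261j - 0.26k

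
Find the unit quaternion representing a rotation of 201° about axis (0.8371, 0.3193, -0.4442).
-0.1822 + 0.8231i + 0.314j - 0.4368k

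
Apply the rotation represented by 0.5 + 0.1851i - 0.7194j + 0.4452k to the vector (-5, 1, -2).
(2.555, 1.292, -4.669)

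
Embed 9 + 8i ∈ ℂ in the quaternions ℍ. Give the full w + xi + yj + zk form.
9 + 8i + 0j + 0k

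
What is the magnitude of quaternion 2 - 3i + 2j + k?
√18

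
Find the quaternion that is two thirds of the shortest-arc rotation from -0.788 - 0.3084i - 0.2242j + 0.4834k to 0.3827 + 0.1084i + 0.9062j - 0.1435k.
-0.5756 - 0.1953i - 0.7404j + 0.2871k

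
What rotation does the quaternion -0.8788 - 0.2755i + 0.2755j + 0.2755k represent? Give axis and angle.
axis = (-√3/3, √3/3, √3/3), θ = 303°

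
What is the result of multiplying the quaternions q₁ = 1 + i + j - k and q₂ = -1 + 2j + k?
-2 + 2i + 4k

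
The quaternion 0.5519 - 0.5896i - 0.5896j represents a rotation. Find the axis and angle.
axis = (-√2/2, -√2/2, 0), θ = 113°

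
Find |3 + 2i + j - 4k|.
√30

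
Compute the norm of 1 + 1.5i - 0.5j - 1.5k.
2.398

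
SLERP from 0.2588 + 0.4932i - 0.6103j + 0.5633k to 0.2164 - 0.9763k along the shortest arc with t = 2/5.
0.0741 + 0.3353i - 0.4149j + 0.8425k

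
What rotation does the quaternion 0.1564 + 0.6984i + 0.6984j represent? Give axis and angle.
axis = (√2/2, √2/2, 0), θ = 162°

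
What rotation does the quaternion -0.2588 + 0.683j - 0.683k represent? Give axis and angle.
axis = (0, √2/2, -√2/2), θ = 7π/6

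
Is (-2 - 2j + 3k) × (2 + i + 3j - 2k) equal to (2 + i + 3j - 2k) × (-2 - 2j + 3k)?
No: pq = 8 - 7i - 7j + 12k ≠ 8 + 3i - 13j + 8k = qp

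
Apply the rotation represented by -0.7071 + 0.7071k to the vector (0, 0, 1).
(0, 0, 1)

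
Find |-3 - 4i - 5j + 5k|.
√75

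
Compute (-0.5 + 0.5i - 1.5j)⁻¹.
-0.1818 - 0.1818i + 0.5455j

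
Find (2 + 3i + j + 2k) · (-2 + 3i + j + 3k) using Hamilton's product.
-20 + i - 3j + 2k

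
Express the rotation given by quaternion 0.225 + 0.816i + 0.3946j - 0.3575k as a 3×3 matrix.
[[0.433, 0.8049, -0.4059], [0.4831, -0.5873, -0.6493], [-0.761, 0.0851, -0.6431]]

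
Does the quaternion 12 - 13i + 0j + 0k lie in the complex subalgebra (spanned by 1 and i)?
Yes. The quaternion 12 - 13i has j- and k-coefficients y = z = 0, so it lies in the complex subalgebra spanned by 1 and i.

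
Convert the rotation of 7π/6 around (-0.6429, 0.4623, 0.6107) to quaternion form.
-0.2588 - 0.621i + 0.4465j + 0.5899k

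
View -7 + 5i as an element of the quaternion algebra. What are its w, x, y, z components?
-7 + 5i + 0j + 0k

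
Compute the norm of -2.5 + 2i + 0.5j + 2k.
3.808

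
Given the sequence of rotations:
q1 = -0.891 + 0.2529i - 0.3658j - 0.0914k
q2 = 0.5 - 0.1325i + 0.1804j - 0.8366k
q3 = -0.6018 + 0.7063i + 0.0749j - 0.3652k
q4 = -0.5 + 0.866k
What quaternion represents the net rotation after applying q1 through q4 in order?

q2 · q1 = -0.4225 - 0.078i - 0.5673j + 0.7026k
q3 · q2 · q1 = 0.6084 - 0.406i - 0.158j - 0.6634k
q4 · q3 · q2 · q1 = 0.2703 + 0.3398i - 0.2726j + 0.8586k
0.2703 + 0.3398i - 0.2726j + 0.8586k


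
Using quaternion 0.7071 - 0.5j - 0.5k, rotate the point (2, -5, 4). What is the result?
(-6.364, -1.914, 0.914)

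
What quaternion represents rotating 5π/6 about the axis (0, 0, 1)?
0.2588 + 0.9659k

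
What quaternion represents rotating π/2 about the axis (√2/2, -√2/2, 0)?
0.7071 + 0.5i - 0.5j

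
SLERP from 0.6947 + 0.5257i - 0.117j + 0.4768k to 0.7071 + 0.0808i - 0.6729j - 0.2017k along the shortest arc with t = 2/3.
0.7953 + 0.266i - 0.5433j + 0.038k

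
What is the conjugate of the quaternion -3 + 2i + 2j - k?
-3 - 2i - 2j + k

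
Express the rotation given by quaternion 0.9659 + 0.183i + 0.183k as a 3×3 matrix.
[[0.933, -0.3535, 0.067], [0.3535, 0.866, -0.3535], [0.067, 0.3535, 0.933]]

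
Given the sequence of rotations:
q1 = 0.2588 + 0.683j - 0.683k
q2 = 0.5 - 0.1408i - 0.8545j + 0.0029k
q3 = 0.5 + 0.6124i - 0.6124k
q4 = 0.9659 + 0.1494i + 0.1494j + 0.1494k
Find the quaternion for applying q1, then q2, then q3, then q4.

q2 · q1 = 0.715 + 0.5452i + 0.0242j - 0.4369k
q3 · q2 · q1 = -0.2439 + 0.7253i - 0.0542j - 0.6415k
q4 · q3 · q2 · q1 = -0.24 + 0.5764i + 0.1154j - 0.7725k
-0.24 + 0.5764i + 0.1154j - 0.7725k


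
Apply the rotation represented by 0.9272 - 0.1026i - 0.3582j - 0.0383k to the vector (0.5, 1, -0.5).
(0.843, 0.868, -0.188)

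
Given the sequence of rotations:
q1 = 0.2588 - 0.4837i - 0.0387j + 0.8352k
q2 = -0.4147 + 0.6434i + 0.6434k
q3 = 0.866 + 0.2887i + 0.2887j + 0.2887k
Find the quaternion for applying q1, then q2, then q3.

q2 · q1 = -0.3335 + 0.392i - 0.8325j - 0.2047k
q3 · q2 · q1 = -0.1025 + 0.4244i - 0.645j - 0.6271k
-0.1025 + 0.4244i - 0.645j - 0.6271k


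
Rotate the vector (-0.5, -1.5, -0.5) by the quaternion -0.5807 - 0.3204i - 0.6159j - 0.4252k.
(-0.285, -1.17, -1.14)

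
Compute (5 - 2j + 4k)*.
5 + 2j - 4k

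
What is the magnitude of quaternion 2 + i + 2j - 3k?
√18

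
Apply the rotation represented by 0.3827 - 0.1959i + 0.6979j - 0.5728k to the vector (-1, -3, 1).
(0.894, -0.739, 3.107)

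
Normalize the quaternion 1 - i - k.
0.5774 - 0.5774i - 0.5774k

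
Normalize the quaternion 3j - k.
0.9487j - 0.3162k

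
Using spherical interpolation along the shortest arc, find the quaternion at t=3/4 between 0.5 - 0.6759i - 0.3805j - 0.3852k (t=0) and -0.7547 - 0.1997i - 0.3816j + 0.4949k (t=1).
0.8093 - 0.0511i + 0.2013j - 0.5495k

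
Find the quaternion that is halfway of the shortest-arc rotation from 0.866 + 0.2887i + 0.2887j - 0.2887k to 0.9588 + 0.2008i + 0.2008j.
0.9249 + 0.2481i + 0.2481j - 0.1463k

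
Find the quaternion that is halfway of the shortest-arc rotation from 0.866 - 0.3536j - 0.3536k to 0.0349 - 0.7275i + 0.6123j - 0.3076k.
0.5661 + 0.4956i - 0.658j - 0.0313k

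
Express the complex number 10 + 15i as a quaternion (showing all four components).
10 + 15i + 0j + 0k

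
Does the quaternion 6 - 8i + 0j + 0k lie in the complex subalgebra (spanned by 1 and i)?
Yes. The quaternion 6 - 8i has j- and k-coefficients y = z = 0, so it lies in the complex subalgebra spanned by 1 and i.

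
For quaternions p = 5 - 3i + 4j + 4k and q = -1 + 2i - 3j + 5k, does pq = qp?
No: pq = -7 + 45i + 4j + 22k ≠ -7 - 19i - 42j + 20k = qp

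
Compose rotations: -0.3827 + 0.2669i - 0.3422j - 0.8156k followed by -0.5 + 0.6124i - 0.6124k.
-0.4716 - 0.5774i + 0.5071j + 0.4326k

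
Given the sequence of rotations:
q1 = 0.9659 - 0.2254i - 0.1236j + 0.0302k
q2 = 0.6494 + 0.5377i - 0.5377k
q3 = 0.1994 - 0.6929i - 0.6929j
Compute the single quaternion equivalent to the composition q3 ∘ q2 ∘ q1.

q2 · q1 = 0.7647 + 0.3065i + 0.0247j - 0.5662k
q3 · q2 · q1 = 0.382 - 0.0764i - 0.9173j + 0.0824k
0.382 - 0.0764i - 0.9173j + 0.0824k


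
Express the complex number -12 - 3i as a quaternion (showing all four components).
-12 - 3i + 0j + 0k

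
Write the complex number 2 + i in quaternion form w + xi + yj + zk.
2 + i + 0j + 0k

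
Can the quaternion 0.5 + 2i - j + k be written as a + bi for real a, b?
No. The quaternion 0.5 + 2i - j + k has j-coefficient y = -1 and k-coefficient z = 1, not both zero, so it does not lie in the complex subalgebra spanned by 1 and i.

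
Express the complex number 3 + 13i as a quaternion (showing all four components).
3 + 13i + 0j + 0k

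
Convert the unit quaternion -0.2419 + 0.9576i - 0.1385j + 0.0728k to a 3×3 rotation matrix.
[[0.951, -0.23, 0.2064], [-0.3005, -0.8446, 0.4431], [0.0724, -0.4835, -0.8724]]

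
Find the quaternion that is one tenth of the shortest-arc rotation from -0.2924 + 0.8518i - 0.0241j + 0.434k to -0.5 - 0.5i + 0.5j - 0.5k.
-0.2128 + 0.8552i - 0.0826j + 0.4652k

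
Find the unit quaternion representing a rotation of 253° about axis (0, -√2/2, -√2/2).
-0.5948 - 0.5684j - 0.5684k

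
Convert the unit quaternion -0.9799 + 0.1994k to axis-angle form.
axis = (0, 0, 1), θ = 337°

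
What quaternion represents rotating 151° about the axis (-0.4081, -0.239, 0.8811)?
0.2504 - 0.3951i - 0.2314j + 0.853k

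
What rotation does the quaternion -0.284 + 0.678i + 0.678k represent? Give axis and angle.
axis = (√2/2, 0, √2/2), θ = 213°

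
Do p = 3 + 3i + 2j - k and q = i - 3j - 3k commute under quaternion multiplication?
No: pq = -6i - j - 20k ≠ 12i - 17j + 2k = qp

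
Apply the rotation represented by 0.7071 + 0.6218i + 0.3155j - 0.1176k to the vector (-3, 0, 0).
(-2.32, -0.678, 1.777)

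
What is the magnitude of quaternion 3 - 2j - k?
√14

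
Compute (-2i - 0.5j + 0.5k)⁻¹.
0.4444i + 0.1111j - 0.1111k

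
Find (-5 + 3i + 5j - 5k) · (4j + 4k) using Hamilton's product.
40i - 32j - 8k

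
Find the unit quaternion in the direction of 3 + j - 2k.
0.8018 + 0.2673j - 0.5345k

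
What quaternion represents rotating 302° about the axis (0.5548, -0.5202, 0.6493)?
-0.8746 + 0.269i - 0.2522j + 0.3148k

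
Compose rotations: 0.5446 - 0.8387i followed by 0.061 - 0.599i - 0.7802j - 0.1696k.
-0.4692 - 0.3774i - 0.2827j - 0.7467k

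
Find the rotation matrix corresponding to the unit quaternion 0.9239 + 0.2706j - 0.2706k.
[[0.7071, 0.5, 0.5], [-0.5, 0.8536, -0.1464], [-0.5, -0.1464, 0.8536]]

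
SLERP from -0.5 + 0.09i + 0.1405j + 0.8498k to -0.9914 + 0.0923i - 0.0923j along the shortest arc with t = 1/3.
-0.7649 + 0.1035i + 0.0679j + 0.6322k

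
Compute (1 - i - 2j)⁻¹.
0.1667 + 0.1667i + 0.3333j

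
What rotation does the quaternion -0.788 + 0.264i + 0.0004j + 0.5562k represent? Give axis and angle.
axis = (0.4288, 0.0006, 0.9034), θ = 284°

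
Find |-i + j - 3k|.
√11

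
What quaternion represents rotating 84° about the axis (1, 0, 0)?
0.7431 + 0.6691i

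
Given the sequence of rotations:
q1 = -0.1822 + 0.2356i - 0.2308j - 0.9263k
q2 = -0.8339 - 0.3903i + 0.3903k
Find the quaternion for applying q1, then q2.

q2 · q1 = 0.6054 - 0.0353i - 0.0771j + 0.7914k
0.6054 - 0.0353i - 0.0771j + 0.7914k


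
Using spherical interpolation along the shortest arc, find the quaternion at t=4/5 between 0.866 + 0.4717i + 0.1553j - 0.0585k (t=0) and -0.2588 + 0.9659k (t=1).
0.4606 + 0.125i + 0.0412j - 0.8778k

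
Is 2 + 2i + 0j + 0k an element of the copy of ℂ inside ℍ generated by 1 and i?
Yes. The quaternion 2 + 2i has j- and k-coefficients y = z = 0, so it lies in the complex subalgebra spanned by 1 and i.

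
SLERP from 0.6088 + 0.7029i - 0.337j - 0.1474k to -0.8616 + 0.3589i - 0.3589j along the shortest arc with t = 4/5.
0.9627 - 0.1301i + 0.2337j - 0.0418k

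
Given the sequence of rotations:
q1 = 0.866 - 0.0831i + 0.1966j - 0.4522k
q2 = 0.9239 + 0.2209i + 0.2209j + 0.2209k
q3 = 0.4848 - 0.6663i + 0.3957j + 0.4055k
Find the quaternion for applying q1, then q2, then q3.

q2 · q1 = 0.8749 - 0.0288i + 0.4545j - 0.1647k
q3 · q2 · q1 = 0.2919 - 0.8464i + 0.4451j - 0.0165k
0.2919 - 0.8464i + 0.4451j - 0.0165k


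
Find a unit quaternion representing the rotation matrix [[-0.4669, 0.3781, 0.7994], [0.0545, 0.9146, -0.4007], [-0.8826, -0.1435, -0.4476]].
0.5 + 0.1286i + 0.841j - 0.1618k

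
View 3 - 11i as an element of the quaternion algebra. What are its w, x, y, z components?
3 - 11i + 0j + 0k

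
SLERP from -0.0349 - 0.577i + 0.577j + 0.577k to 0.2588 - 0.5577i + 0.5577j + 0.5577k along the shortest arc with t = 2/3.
0.1622 - 0.5697i + 0.5697j + 0.5697k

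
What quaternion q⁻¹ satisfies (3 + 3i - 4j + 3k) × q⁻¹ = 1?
0.0698 - 0.0698i + 0.093j - 0.0698k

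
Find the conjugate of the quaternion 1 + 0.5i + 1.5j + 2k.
1 - 0.5i - 1.5j - 2k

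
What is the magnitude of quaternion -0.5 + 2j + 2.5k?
3.24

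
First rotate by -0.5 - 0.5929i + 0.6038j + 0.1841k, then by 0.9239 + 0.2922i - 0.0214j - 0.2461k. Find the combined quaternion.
-0.2305 - 0.5492i + 0.6607j + 0.4569k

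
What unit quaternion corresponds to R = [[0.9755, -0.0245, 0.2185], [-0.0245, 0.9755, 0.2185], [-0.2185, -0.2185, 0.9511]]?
0.9877 - 0.1106i + 0.1106j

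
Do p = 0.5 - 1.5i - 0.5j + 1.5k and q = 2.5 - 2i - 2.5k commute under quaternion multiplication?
No: pq = 2 - 3.5i - 8j + 1.5k ≠ 2 - 6i + 5.5j + 3.5k = qp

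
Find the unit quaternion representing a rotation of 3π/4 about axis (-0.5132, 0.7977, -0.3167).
0.3827 - 0.4741i + 0.737j - 0.2926k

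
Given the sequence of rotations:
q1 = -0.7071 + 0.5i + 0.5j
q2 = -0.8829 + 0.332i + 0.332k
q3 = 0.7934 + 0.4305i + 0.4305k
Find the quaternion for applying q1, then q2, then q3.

q2 · q1 = 0.4583 - 0.8422i - 0.2754j - 0.0688k
q3 · q2 · q1 = 0.7558 - 0.3523i - 0.5515j + 0.0242k
0.7558 - 0.3523i - 0.5515j + 0.0242k


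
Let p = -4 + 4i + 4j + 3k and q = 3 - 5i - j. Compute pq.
12 + 35i + j + 25k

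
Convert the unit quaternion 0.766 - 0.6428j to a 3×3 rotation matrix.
[[0.1736, 0, -0.9848], [0, 1, 0], [0.9848, 0, 0.1736]]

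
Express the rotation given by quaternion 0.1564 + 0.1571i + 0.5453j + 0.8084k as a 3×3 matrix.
[[-0.9017, -0.0815, 0.4246], [0.4242, -0.3564, 0.8325], [0.0834, 0.9308, 0.3559]]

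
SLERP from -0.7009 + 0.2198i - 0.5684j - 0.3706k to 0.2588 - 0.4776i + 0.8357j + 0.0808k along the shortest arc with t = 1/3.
-0.5789 + 0.3226i - 0.6921j - 0.2861k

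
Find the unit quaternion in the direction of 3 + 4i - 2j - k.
0.5477 + 0.7303i - 0.3651j - 0.1826k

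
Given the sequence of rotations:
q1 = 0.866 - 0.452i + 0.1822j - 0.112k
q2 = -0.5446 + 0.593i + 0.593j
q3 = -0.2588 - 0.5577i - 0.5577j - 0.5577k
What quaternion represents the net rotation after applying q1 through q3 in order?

q2 · q1 = -0.3116 + 0.6933i + 0.4807j + 0.4371k
q3 · q2 · q1 = 0.9792 + 0.0187i - 0.0935j + 0.1792k
0.9792 + 0.0187i - 0.0935j + 0.1792k


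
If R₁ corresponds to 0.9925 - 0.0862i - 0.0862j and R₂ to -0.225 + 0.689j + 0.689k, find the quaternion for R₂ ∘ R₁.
-0.1639 + 0.0788i + 0.6438j + 0.7432k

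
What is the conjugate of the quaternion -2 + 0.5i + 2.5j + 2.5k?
-2 - 0.5i - 2.5j - 2.5k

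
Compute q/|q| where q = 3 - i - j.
0.9045 - 0.3015i - 0.3015j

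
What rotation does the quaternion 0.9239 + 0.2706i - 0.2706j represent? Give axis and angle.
axis = (√2/2, -√2/2, 0), θ = π/4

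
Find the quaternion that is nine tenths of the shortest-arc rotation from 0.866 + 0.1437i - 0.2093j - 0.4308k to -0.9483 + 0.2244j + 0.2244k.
0.943 + 0.0145i - 0.2236j - 0.246k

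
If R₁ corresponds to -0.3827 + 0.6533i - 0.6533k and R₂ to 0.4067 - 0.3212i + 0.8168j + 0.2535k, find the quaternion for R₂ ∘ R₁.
0.2198 - 0.145i - 0.3568j - 0.8963k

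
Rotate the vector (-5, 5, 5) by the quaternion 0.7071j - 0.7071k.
(5, -5, -5)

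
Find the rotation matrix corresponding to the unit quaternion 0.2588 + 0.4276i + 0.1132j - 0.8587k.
[[-0.5004, 0.5413, -0.6758], [-0.3477, -0.8404, -0.4157], [-0.793, 0.0269, 0.6087]]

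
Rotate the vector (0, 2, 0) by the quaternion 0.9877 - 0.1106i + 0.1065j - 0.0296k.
(0.07, 1.948, -0.45)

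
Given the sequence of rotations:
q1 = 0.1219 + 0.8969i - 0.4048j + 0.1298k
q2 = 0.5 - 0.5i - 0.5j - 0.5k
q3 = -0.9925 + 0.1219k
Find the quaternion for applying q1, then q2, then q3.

q2 · q1 = 0.3719 + 0.1202i - 0.6469j + 0.6548k
q3 · q2 · q1 = -0.4489 - 0.0404i + 0.6567j - 0.6046k
-0.4489 - 0.0404i + 0.6567j - 0.6046k
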